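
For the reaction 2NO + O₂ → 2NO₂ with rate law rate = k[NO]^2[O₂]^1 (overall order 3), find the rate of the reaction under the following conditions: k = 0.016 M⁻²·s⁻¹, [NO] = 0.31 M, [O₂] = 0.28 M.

0.0004305 M/s

Step 1: The rate law is rate = k[NO]^2[O₂]^1, overall order = 2+1 = 3
Step 2: Substitute values: rate = 0.016 × (0.31)^2 × (0.28)^1
Step 3: rate = 0.016 × 0.0961 × 0.28 = 0.000430528 M/s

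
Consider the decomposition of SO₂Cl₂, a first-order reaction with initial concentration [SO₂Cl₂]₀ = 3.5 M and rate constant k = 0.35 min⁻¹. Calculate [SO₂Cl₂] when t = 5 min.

0.6082 M

Step 1: For a first-order reaction: [SO₂Cl₂] = [SO₂Cl₂]₀ × e^(-kt)
Step 2: [SO₂Cl₂] = 3.5 × e^(-0.35 × 5)
Step 3: [SO₂Cl₂] = 3.5 × e^(-1.75)
Step 4: [SO₂Cl₂] = 3.5 × 0.173774 = 0.6082 M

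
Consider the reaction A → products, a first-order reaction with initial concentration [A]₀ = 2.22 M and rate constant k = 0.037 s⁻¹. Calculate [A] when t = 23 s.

0.9479 M

Step 1: For a first-order reaction: [A] = [A]₀ × e^(-kt)
Step 2: [A] = 2.22 × e^(-0.037 × 23)
Step 3: [A] = 2.22 × e^(-0.851)
Step 4: [A] = 2.22 × 0.426988 = 0.9479 M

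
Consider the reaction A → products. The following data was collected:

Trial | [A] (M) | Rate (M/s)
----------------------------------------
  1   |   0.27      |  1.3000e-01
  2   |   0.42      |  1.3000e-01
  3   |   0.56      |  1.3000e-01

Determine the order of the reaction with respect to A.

zeroth order (0)

Step 1: Compare trials - when concentration changes, rate stays constant.
Step 2: rate₂/rate₁ = 1.3000e-01/1.3000e-01 = 1
Step 3: [A]₂/[A]₁ = 0.42/0.27 = 1.556
Step 4: Since rate ratio ≈ (conc ratio)^0, the reaction is zeroth order.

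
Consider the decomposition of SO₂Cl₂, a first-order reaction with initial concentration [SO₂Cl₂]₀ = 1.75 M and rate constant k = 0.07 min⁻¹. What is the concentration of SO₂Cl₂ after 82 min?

0.005626 M

Step 1: For a first-order reaction: [SO₂Cl₂] = [SO₂Cl₂]₀ × e^(-kt)
Step 2: [SO₂Cl₂] = 1.75 × e^(-0.07 × 82)
Step 3: [SO₂Cl₂] = 1.75 × e^(-5.74)
Step 4: [SO₂Cl₂] = 1.75 × 0.00321477 = 0.005626 M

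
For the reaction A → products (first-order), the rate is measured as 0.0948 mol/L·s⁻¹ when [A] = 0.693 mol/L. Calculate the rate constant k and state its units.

0.1368 s⁻¹

Step 1: rate = k[A]^1, so k = rate / [A]^1.
Step 2: k = 0.0948 / (0.693)^1 = 0.0948 / 0.693.
Step 3: k = 0.1368 s⁻¹.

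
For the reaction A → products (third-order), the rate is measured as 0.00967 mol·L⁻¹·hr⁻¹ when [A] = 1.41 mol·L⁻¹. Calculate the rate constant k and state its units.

0.00345 (mol·L⁻¹)⁻²·hr⁻¹

Step 1: rate = k[A]^3, so k = rate / [A]^3.
Step 2: k = 0.00967 / (1.41)^3 = 0.00967 / 2.803.
Step 3: k = 0.00345 (mol·L⁻¹)⁻²·hr⁻¹.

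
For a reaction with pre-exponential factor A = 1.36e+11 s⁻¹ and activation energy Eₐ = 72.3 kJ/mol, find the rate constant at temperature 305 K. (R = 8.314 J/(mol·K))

5.64e-02 s⁻¹

Step 1: Use the Arrhenius equation: k = A × exp(-Eₐ/RT)
Step 2: Convert Eₐ to J/mol: 72.3 kJ/mol = 72300 J/mol
Step 3: Calculate the exponent: -Eₐ/(RT) = -72300/(8.314 × 305) = -28.51205
Step 4: k = 1.36e+11 × exp(-28.51205)
Step 5: k = 1.36e+11 × 4.14356e-13 = 5.6352e-02 s⁻¹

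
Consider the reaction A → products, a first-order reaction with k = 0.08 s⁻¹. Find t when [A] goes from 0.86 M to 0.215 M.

17.33 s

Step 1: For first-order: t = ln([A]₀/[A])/k
Step 2: t = ln(0.86/0.215)/0.08
Step 3: t = ln(4)/0.08
Step 4: t = 1.386/0.08 = 17.33 s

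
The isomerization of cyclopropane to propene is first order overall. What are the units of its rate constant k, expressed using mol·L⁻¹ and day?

day⁻¹

Step 1: For overall order n, rate = k × (concentration)^n.
Step 2: Rate has units mol·L⁻¹·day⁻¹; concentration term has units (mol·L⁻¹)^1.
Step 3: k = rate / (concentration)^n, so units of k = (mol·L⁻¹)^(1-1)·day⁻¹ = day⁻¹.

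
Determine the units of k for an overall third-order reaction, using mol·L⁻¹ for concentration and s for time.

(mol·L⁻¹)⁻²·s⁻¹

Step 1: For overall order n, rate = k × (concentration)^n.
Step 2: Rate has units mol·L⁻¹·s⁻¹; concentration term has units (mol·L⁻¹)^3.
Step 3: k = rate / (concentration)^n, so units of k = (mol·L⁻¹)^(1-3)·s⁻¹ = (mol·L⁻¹)⁻²·s⁻¹.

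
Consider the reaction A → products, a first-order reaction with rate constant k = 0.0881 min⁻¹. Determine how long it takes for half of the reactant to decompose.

7.868 min

Step 1: For a first-order reaction, t₁/₂ = ln(2)/k
Step 2: t₁/₂ = ln(2)/0.0881
Step 3: t₁/₂ = 0.6931/0.0881 = 7.868 min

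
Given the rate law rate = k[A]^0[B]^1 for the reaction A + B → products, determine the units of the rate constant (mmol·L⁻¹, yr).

yr⁻¹

Step 1: Overall order = 0 + 1 = 1.
Step 2: rate has units mmol·L⁻¹·yr⁻¹; [A]^0[B]^1 has units (mmol·L⁻¹)^1.
Step 3: k = rate/([A]^0[B]^1), so units of k = (mmol·L⁻¹)^(1-1)·yr⁻¹ = yr⁻¹.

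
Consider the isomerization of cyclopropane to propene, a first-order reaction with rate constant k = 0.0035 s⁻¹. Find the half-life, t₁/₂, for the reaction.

198 s

Step 1: For a first-order reaction, t₁/₂ = ln(2)/k
Step 2: t₁/₂ = ln(2)/0.0035
Step 3: t₁/₂ = 0.6931/0.0035 = 198 s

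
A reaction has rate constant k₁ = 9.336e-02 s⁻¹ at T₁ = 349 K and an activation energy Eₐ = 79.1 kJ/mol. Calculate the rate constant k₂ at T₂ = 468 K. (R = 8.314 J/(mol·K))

9.563e+01 s⁻¹

Step 1: Use the two-temperature Arrhenius form: ln(k₂/k₁) = -Eₐ/R × (1/T₂ - 1/T₁)
Step 2: Convert Eₐ to J/mol: 79.1 kJ/mol = 79100 J/mol
Step 3: 1/T₂ - 1/T₁ = 1/468 - 1/349 = -7.285774e-04 K⁻¹
Step 4: ln(k₂/k₁) = -79100/8.314 × -7.285774e-04 = 6.93174
Step 5: k₂ = k₁ × exp(6.93174) = 9.336e-02 × 1.02427e+03 = 9.563e+01 s⁻¹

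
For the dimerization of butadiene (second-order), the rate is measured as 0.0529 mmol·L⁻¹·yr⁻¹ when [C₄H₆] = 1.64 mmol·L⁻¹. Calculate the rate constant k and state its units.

0.01967 (mmol·L⁻¹)⁻¹·yr⁻¹

Step 1: rate = k[C₄H₆]^2, so k = rate / [C₄H₆]^2.
Step 2: k = 0.0529 / (1.64)^2 = 0.0529 / 2.69.
Step 3: k = 0.01967 (mmol·L⁻¹)⁻¹·yr⁻¹.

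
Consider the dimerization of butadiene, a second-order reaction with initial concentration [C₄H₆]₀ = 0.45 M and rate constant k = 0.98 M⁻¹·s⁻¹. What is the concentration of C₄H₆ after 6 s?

0.1234 M

Step 1: For a second-order reaction: 1/[C₄H₆] = 1/[C₄H₆]₀ + kt
Step 2: 1/[C₄H₆] = 1/0.45 + 0.98 × 6
Step 3: 1/[C₄H₆] = 2.222 + 5.88 = 8.102
Step 4: [C₄H₆] = 1/8.102 = 0.1234 M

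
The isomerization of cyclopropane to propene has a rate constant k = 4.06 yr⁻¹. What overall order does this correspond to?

first order (1)

Step 1: The units of k for an nth-order reaction are (concentration)^(1-n)·(time)⁻¹.
Step 2: Here k has units yr⁻¹, so the concentration exponent is 0.
Step 3: 1 - n = 0 ⇒ n = 1. The reaction is first order.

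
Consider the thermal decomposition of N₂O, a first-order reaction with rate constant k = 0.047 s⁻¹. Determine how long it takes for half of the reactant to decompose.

14.75 s

Step 1: For a first-order reaction, t₁/₂ = ln(2)/k
Step 2: t₁/₂ = ln(2)/0.047
Step 3: t₁/₂ = 0.6931/0.047 = 14.75 s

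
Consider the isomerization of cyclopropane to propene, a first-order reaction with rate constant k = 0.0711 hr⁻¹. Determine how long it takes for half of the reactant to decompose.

9.749 hr

Step 1: For a first-order reaction, t₁/₂ = ln(2)/k
Step 2: t₁/₂ = ln(2)/0.0711
Step 3: t₁/₂ = 0.6931/0.0711 = 9.749 hr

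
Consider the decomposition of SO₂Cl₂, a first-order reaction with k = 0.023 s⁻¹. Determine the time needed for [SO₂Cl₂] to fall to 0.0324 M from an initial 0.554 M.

123.4 s

Step 1: For first-order: t = ln([SO₂Cl₂]₀/[SO₂Cl₂])/k
Step 2: t = ln(0.554/0.0324)/0.023
Step 3: t = ln(17.1)/0.023
Step 4: t = 2.839/0.023 = 123.4 s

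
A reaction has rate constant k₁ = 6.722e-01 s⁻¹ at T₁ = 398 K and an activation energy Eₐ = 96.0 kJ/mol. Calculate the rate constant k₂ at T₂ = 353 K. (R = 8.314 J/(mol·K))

1.665e-02 s⁻¹

Step 1: Use the two-temperature Arrhenius form: ln(k₂/k₁) = -Eₐ/R × (1/T₂ - 1/T₁)
Step 2: Convert Eₐ to J/mol: 96.0 kJ/mol = 96000 J/mol
Step 3: 1/T₂ - 1/T₁ = 1/353 - 1/398 = 3.202984e-04 K⁻¹
Step 4: ln(k₂/k₁) = -96000/8.314 × 3.202984e-04 = -3.69842
Step 5: k₂ = k₁ × exp(-3.69842) = 6.722e-01 × 2.47626e-02 = 1.665e-02 s⁻¹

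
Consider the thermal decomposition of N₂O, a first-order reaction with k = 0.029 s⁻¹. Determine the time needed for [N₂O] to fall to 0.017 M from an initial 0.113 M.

65.32 s

Step 1: For first-order: t = ln([N₂O]₀/[N₂O])/k
Step 2: t = ln(0.113/0.017)/0.029
Step 3: t = ln(6.647)/0.029
Step 4: t = 1.894/0.029 = 65.32 s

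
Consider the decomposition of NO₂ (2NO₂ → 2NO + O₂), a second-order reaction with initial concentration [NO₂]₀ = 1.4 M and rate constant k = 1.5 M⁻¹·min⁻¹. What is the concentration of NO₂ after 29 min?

0.02262 M

Step 1: For a second-order reaction: 1/[NO₂] = 1/[NO₂]₀ + kt
Step 2: 1/[NO₂] = 1/1.4 + 1.5 × 29
Step 3: 1/[NO₂] = 0.7143 + 43.5 = 44.21
Step 4: [NO₂] = 1/44.21 = 0.02262 M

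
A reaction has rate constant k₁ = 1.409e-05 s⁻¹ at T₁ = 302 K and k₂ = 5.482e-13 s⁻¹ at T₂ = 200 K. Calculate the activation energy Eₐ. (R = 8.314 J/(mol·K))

84.0 kJ/mol

Step 1: Use the two-temperature Arrhenius form: ln(k₂/k₁) = -Eₐ/R × (1/T₂ - 1/T₁)
Step 2: ln(k₂/k₁) = ln(5.482e-13/1.409e-05) = ln(3.8907e-08) = -17.0621
Step 3: 1/T₂ - 1/T₁ = 1/200 - 1/302 = 1.688742e-03 K⁻¹
Step 4: Eₐ = -R × ln(k₂/k₁) / (1/T₂ - 1/T₁) = -8.314 × -17.0621 / 1.688742e-03
Step 5: Eₐ = 8.4000e+04 J/mol = 84.0 kJ/mol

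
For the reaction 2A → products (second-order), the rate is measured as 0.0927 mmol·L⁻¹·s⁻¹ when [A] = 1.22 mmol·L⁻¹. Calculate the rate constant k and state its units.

0.06228 (mmol·L⁻¹)⁻¹·s⁻¹

Step 1: rate = k[A]^2, so k = rate / [A]^2.
Step 2: k = 0.0927 / (1.22)^2 = 0.0927 / 1.488.
Step 3: k = 0.06228 (mmol·L⁻¹)⁻¹·s⁻¹.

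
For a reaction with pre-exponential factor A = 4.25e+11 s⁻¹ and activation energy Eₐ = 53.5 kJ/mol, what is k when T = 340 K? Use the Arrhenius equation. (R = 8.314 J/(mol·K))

2.56e+03 s⁻¹

Step 1: Use the Arrhenius equation: k = A × exp(-Eₐ/RT)
Step 2: Convert Eₐ to J/mol: 53.5 kJ/mol = 53500 J/mol
Step 3: Calculate the exponent: -Eₐ/(RT) = -53500/(8.314 × 340) = -18.92626
Step 4: k = 4.25e+11 × exp(-18.92626)
Step 5: k = 4.25e+11 × 6.03156e-09 = 2.5634e+03 s⁻¹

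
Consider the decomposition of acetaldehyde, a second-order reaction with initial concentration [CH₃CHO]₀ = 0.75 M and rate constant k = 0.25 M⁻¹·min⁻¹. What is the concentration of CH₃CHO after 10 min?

0.2609 M

Step 1: For a second-order reaction: 1/[CH₃CHO] = 1/[CH₃CHO]₀ + kt
Step 2: 1/[CH₃CHO] = 1/0.75 + 0.25 × 10
Step 3: 1/[CH₃CHO] = 1.333 + 2.5 = 3.833
Step 4: [CH₃CHO] = 1/3.833 = 0.2609 M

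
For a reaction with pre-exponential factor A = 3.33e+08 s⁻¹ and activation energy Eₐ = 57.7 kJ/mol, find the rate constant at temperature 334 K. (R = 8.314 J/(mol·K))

3.15e-01 s⁻¹

Step 1: Use the Arrhenius equation: k = A × exp(-Eₐ/RT)
Step 2: Convert Eₐ to J/mol: 57.7 kJ/mol = 57700 J/mol
Step 3: Calculate the exponent: -Eₐ/(RT) = -57700/(8.314 × 334) = -20.77875
Step 4: k = 3.33e+08 × exp(-20.77875)
Step 5: k = 3.33e+08 × 9.46027e-10 = 3.1503e-01 s⁻¹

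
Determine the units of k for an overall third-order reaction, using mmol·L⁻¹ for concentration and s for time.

(mmol·L⁻¹)⁻²·s⁻¹

Step 1: For overall order n, rate = k × (concentration)^n.
Step 2: Rate has units mmol·L⁻¹·s⁻¹; concentration term has units (mmol·L⁻¹)^3.
Step 3: k = rate / (concentration)^n, so units of k = (mmol·L⁻¹)^(1-3)·s⁻¹ = (mmol·L⁻¹)⁻²·s⁻¹.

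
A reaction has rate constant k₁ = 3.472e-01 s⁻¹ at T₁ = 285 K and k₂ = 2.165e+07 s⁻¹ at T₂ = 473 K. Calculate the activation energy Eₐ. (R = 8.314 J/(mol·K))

107.0 kJ/mol

Step 1: Use the two-temperature Arrhenius form: ln(k₂/k₁) = -Eₐ/R × (1/T₂ - 1/T₁)
Step 2: ln(k₂/k₁) = ln(2.165e+07/3.472e-01) = ln(6.2356e+07) = 17.9484
Step 3: 1/T₂ - 1/T₁ = 1/473 - 1/285 = -1.394607e-03 K⁻¹
Step 4: Eₐ = -R × ln(k₂/k₁) / (1/T₂ - 1/T₁) = -8.314 × 17.9484 / -1.394607e-03
Step 5: Eₐ = 1.0700e+05 J/mol = 107.0 kJ/mol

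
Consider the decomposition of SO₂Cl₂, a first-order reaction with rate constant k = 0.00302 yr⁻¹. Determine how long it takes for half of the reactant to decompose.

229.5 yr

Step 1: For a first-order reaction, t₁/₂ = ln(2)/k
Step 2: t₁/₂ = ln(2)/0.00302
Step 3: t₁/₂ = 0.6931/0.00302 = 229.5 yr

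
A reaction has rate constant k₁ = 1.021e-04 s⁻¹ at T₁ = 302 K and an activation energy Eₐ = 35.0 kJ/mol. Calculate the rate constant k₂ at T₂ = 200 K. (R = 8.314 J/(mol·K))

8.347e-08 s⁻¹

Step 1: Use the two-temperature Arrhenius form: ln(k₂/k₁) = -Eₐ/R × (1/T₂ - 1/T₁)
Step 2: Convert Eₐ to J/mol: 35.0 kJ/mol = 35000 J/mol
Step 3: 1/T₂ - 1/T₁ = 1/200 - 1/302 = 1.688742e-03 K⁻¹
Step 4: ln(k₂/k₁) = -35000/8.314 × 1.688742e-03 = -7.10921
Step 5: k₂ = k₁ × exp(-7.10921) = 1.021e-04 × 8.17541e-04 = 8.347e-08 s⁻¹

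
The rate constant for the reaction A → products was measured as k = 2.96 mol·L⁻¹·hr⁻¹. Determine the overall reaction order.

zeroth order (0)

Step 1: The units of k for an nth-order reaction are (concentration)^(1-n)·(time)⁻¹.
Step 2: Here k has units mol·L⁻¹·hr⁻¹, so the concentration exponent is 1.
Step 3: 1 - n = 1 ⇒ n = 0. The reaction is zeroth order.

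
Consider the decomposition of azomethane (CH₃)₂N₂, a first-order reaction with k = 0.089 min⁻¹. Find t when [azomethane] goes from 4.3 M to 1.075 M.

15.58 min

Step 1: For first-order: t = ln([azomethane]₀/[azomethane])/k
Step 2: t = ln(4.3/1.075)/0.089
Step 3: t = ln(4)/0.089
Step 4: t = 1.386/0.089 = 15.58 min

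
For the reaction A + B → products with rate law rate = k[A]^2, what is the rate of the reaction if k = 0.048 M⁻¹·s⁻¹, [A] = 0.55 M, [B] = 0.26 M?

0.01452 M/s

Step 1: The rate law is rate = k[A]^2
Step 2: Note that the rate does not depend on [B] (zero order in B).
Step 3: rate = 0.048 × (0.55)^2 = 0.01452 M/s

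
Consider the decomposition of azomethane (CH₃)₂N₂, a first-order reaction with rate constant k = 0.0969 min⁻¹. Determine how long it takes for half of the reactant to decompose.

7.153 min

Step 1: For a first-order reaction, t₁/₂ = ln(2)/k
Step 2: t₁/₂ = ln(2)/0.0969
Step 3: t₁/₂ = 0.6931/0.0969 = 7.153 min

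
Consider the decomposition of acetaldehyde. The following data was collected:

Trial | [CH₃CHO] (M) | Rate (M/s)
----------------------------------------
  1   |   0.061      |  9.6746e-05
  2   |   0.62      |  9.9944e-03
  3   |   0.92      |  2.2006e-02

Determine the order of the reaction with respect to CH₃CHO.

second order (2)

Step 1: Compare trials to find order n where rate₂/rate₁ = ([CH₃CHO]₂/[CH₃CHO]₁)^n
Step 2: rate₂/rate₁ = 9.9944e-03/9.6746e-05 = 103.3
Step 3: [CH₃CHO]₂/[CH₃CHO]₁ = 0.62/0.061 = 10.16
Step 4: n = ln(103.3)/ln(10.16) = 2.00 ≈ 2
Step 5: The reaction is second order in CH₃CHO.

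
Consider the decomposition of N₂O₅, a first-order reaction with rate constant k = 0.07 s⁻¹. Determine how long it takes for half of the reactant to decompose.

9.902 s

Step 1: For a first-order reaction, t₁/₂ = ln(2)/k
Step 2: t₁/₂ = ln(2)/0.07
Step 3: t₁/₂ = 0.6931/0.07 = 9.902 s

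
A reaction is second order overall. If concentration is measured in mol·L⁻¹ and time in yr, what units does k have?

(mol·L⁻¹)⁻¹·yr⁻¹

Step 1: For overall order n, rate = k × (concentration)^n.
Step 2: Rate has units mol·L⁻¹·yr⁻¹; concentration term has units (mol·L⁻¹)^2.
Step 3: k = rate / (concentration)^n, so units of k = (mol·L⁻¹)^(1-2)·yr⁻¹ = (mol·L⁻¹)⁻¹·yr⁻¹.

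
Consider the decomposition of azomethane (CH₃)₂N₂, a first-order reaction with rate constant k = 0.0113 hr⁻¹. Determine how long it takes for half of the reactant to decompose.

61.34 hr

Step 1: For a first-order reaction, t₁/₂ = ln(2)/k
Step 2: t₁/₂ = ln(2)/0.0113
Step 3: t₁/₂ = 0.6931/0.0113 = 61.34 hr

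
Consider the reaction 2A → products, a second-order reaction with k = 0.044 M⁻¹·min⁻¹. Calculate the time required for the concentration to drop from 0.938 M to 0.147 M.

130.4 min

Step 1: For second-order: t = (1/[A] - 1/[A]₀)/k
Step 2: t = (1/0.147 - 1/0.938)/0.044
Step 3: t = (6.803 - 1.066)/0.044
Step 4: t = 5.737/0.044 = 130.4 min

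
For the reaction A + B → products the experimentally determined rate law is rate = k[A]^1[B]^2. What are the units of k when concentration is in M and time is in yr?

M⁻²·yr⁻¹

Step 1: Overall order = 1 + 2 = 3.
Step 2: rate has units M·yr⁻¹; [A]^1[B]^2 has units M^3.
Step 3: k = rate/([A]^1[B]^2), so units of k = M^(1-3)·yr⁻¹ = M⁻²·yr⁻¹.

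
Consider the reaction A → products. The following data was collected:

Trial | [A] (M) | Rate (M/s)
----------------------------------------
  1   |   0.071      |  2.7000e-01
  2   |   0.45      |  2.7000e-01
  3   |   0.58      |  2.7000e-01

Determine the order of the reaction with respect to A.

zeroth order (0)

Step 1: Compare trials - when concentration changes, rate stays constant.
Step 2: rate₂/rate₁ = 2.7000e-01/2.7000e-01 = 1
Step 3: [A]₂/[A]₁ = 0.45/0.071 = 6.338
Step 4: Since rate ratio ≈ (conc ratio)^0, the reaction is zeroth order.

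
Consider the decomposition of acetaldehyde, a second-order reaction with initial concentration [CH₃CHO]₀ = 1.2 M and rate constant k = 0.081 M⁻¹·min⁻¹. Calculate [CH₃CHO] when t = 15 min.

0.4882 M

Step 1: For a second-order reaction: 1/[CH₃CHO] = 1/[CH₃CHO]₀ + kt
Step 2: 1/[CH₃CHO] = 1/1.2 + 0.081 × 15
Step 3: 1/[CH₃CHO] = 0.8333 + 1.215 = 2.048
Step 4: [CH₃CHO] = 1/2.048 = 0.4882 M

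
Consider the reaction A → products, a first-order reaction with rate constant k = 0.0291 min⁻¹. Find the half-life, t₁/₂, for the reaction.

23.82 min

Step 1: For a first-order reaction, t₁/₂ = ln(2)/k
Step 2: t₁/₂ = ln(2)/0.0291
Step 3: t₁/₂ = 0.6931/0.0291 = 23.82 min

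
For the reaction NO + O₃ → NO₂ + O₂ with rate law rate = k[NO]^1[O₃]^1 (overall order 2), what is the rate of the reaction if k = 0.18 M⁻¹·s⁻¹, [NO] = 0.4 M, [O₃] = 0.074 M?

0.005328 M/s

Step 1: The rate law is rate = k[NO]^1[O₃]^1, overall order = 1+1 = 2
Step 2: Substitute values: rate = 0.18 × (0.4)^1 × (0.074)^1
Step 3: rate = 0.18 × 0.4 × 0.074 = 0.005328 M/s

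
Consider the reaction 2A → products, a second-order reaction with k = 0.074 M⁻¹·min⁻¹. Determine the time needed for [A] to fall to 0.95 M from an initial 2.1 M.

7.79 min

Step 1: For second-order: t = (1/[A] - 1/[A]₀)/k
Step 2: t = (1/0.95 - 1/2.1)/0.074
Step 3: t = (1.053 - 0.4762)/0.074
Step 4: t = 0.5764/0.074 = 7.79 min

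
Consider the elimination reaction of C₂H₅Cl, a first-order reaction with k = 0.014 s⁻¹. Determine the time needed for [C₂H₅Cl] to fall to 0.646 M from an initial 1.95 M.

78.91 s

Step 1: For first-order: t = ln([C₂H₅Cl]₀/[C₂H₅Cl])/k
Step 2: t = ln(1.95/0.646)/0.014
Step 3: t = ln(3.019)/0.014
Step 4: t = 1.105/0.014 = 78.91 s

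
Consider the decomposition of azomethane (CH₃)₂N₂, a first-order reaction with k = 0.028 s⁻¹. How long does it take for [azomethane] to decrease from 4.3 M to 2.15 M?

24.76 s

Step 1: For first-order: t = ln([azomethane]₀/[azomethane])/k
Step 2: t = ln(4.3/2.15)/0.028
Step 3: t = ln(2)/0.028
Step 4: t = 0.6931/0.028 = 24.76 s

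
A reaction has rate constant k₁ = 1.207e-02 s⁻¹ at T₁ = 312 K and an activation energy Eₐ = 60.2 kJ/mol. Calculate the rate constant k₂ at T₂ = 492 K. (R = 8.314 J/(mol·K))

5.877e+01 s⁻¹

Step 1: Use the two-temperature Arrhenius form: ln(k₂/k₁) = -Eₐ/R × (1/T₂ - 1/T₁)
Step 2: Convert Eₐ to J/mol: 60.2 kJ/mol = 60200 J/mol
Step 3: 1/T₂ - 1/T₁ = 1/492 - 1/312 = -1.172608e-03 K⁻¹
Step 4: ln(k₂/k₁) = -60200/8.314 × -1.172608e-03 = 8.49062
Step 5: k₂ = k₁ × exp(8.49062) = 1.207e-02 × 4.86888e+03 = 5.877e+01 s⁻¹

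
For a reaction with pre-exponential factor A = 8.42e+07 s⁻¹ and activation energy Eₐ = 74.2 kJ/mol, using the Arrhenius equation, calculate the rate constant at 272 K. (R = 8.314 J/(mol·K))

4.74e-07 s⁻¹

Step 1: Use the Arrhenius equation: k = A × exp(-Eₐ/RT)
Step 2: Convert Eₐ to J/mol: 74.2 kJ/mol = 74200 J/mol
Step 3: Calculate the exponent: -Eₐ/(RT) = -74200/(8.314 × 272) = -32.81142
Step 4: k = 8.42e+07 × exp(-32.81142)
Step 5: k = 8.42e+07 × 5.62576e-15 = 4.7369e-07 s⁻¹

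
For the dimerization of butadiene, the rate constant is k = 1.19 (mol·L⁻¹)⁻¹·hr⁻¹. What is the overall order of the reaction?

second order (2)

Step 1: The units of k for an nth-order reaction are (concentration)^(1-n)·(time)⁻¹.
Step 2: Here k has units (mol·L⁻¹)⁻¹·hr⁻¹, so the concentration exponent is -1.
Step 3: 1 - n = -1 ⇒ n = 2. The reaction is second order.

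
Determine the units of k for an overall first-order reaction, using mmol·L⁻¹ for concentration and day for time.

day⁻¹

Step 1: For overall order n, rate = k × (concentration)^n.
Step 2: Rate has units mmol·L⁻¹·day⁻¹; concentration term has units (mmol·L⁻¹)^1.
Step 3: k = rate / (concentration)^n, so units of k = (mmol·L⁻¹)^(1-1)·day⁻¹ = day⁻¹.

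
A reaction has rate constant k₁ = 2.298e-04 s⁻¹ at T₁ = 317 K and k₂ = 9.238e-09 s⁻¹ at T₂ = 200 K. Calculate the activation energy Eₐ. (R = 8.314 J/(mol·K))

45.6 kJ/mol

Step 1: Use the two-temperature Arrhenius form: ln(k₂/k₁) = -Eₐ/R × (1/T₂ - 1/T₁)
Step 2: ln(k₂/k₁) = ln(9.238e-09/2.298e-04) = ln(4.02002e-05) = -10.1216
Step 3: 1/T₂ - 1/T₁ = 1/200 - 1/317 = 1.845426e-03 K⁻¹
Step 4: Eₐ = -R × ln(k₂/k₁) / (1/T₂ - 1/T₁) = -8.314 × -10.1216 / 1.845426e-03
Step 5: Eₐ = 4.5600e+04 J/mol = 45.6 kJ/mol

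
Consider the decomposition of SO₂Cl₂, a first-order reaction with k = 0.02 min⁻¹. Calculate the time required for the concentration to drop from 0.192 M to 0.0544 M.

63.06 min

Step 1: For first-order: t = ln([SO₂Cl₂]₀/[SO₂Cl₂])/k
Step 2: t = ln(0.192/0.0544)/0.02
Step 3: t = ln(3.529)/0.02
Step 4: t = 1.261/0.02 = 63.06 min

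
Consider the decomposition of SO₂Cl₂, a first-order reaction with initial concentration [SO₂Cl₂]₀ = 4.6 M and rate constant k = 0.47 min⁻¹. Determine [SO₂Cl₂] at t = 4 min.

0.7019 M

Step 1: For a first-order reaction: [SO₂Cl₂] = [SO₂Cl₂]₀ × e^(-kt)
Step 2: [SO₂Cl₂] = 4.6 × e^(-0.47 × 4)
Step 3: [SO₂Cl₂] = 4.6 × e^(-1.88)
Step 4: [SO₂Cl₂] = 4.6 × 0.15259 = 0.7019 M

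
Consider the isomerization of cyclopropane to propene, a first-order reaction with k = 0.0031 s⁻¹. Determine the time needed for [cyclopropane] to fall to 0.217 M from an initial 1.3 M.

577.5 s

Step 1: For first-order: t = ln([cyclopropane]₀/[cyclopropane])/k
Step 2: t = ln(1.3/0.217)/0.0031
Step 3: t = ln(5.991)/0.0031
Step 4: t = 1.79/0.0031 = 577.5 s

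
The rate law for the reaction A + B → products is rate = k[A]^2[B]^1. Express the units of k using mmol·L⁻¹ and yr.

(mmol·L⁻¹)⁻²·yr⁻¹

Step 1: Overall order = 2 + 1 = 3.
Step 2: rate has units mmol·L⁻¹·yr⁻¹; [A]^2[B]^1 has units (mmol·L⁻¹)^3.
Step 3: k = rate/([A]^2[B]^1), so units of k = (mmol·L⁻¹)^(1-3)·yr⁻¹ = (mmol·L⁻¹)⁻²·yr⁻¹.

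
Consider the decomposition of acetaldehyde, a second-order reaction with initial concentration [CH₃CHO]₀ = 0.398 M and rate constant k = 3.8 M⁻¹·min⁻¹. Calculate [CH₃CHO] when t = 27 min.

0.009514 M

Step 1: For a second-order reaction: 1/[CH₃CHO] = 1/[CH₃CHO]₀ + kt
Step 2: 1/[CH₃CHO] = 1/0.398 + 3.8 × 27
Step 3: 1/[CH₃CHO] = 2.513 + 102.6 = 105.1
Step 4: [CH₃CHO] = 1/105.1 = 0.009514 M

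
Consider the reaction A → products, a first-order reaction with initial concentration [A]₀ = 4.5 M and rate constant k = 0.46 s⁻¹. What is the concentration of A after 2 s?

1.793 M

Step 1: For a first-order reaction: [A] = [A]₀ × e^(-kt)
Step 2: [A] = 4.5 × e^(-0.46 × 2)
Step 3: [A] = 4.5 × e^(-0.92)
Step 4: [A] = 4.5 × 0.398519 = 1.793 M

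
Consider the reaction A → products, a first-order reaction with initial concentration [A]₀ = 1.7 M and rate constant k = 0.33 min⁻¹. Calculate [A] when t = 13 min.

0.0233 M

Step 1: For a first-order reaction: [A] = [A]₀ × e^(-kt)
Step 2: [A] = 1.7 × e^(-0.33 × 13)
Step 3: [A] = 1.7 × e^(-4.29)
Step 4: [A] = 1.7 × 0.0137049 = 0.0233 M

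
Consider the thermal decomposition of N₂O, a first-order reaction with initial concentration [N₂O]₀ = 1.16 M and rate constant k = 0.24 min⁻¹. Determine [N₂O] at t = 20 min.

0.009547 M

Step 1: For a first-order reaction: [N₂O] = [N₂O]₀ × e^(-kt)
Step 2: [N₂O] = 1.16 × e^(-0.24 × 20)
Step 3: [N₂O] = 1.16 × e^(-4.8)
Step 4: [N₂O] = 1.16 × 0.00822975 = 0.009547 M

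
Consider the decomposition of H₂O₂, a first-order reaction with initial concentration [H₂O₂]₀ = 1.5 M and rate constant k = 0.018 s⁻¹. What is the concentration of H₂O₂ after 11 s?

1.231 M

Step 1: For a first-order reaction: [H₂O₂] = [H₂O₂]₀ × e^(-kt)
Step 2: [H₂O₂] = 1.5 × e^(-0.018 × 11)
Step 3: [H₂O₂] = 1.5 × e^(-0.198)
Step 4: [H₂O₂] = 1.5 × 0.82037 = 1.231 M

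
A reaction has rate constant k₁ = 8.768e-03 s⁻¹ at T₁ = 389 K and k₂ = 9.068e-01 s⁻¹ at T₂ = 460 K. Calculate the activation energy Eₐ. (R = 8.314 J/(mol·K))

97.2 kJ/mol

Step 1: Use the two-temperature Arrhenius form: ln(k₂/k₁) = -Eₐ/R × (1/T₂ - 1/T₁)
Step 2: ln(k₂/k₁) = ln(9.068e-01/8.768e-03) = ln(103.422) = 4.63881
Step 3: 1/T₂ - 1/T₁ = 1/460 - 1/389 = -3.967810e-04 K⁻¹
Step 4: Eₐ = -R × ln(k₂/k₁) / (1/T₂ - 1/T₁) = -8.314 × 4.63881 / -3.967810e-04
Step 5: Eₐ = 9.7200e+04 J/mol = 97.2 kJ/mol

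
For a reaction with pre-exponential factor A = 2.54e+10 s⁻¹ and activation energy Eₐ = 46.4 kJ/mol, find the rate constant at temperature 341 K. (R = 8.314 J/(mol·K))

1.98e+03 s⁻¹

Step 1: Use the Arrhenius equation: k = A × exp(-Eₐ/RT)
Step 2: Convert Eₐ to J/mol: 46.4 kJ/mol = 46400 J/mol
Step 3: Calculate the exponent: -Eₐ/(RT) = -46400/(8.314 × 341) = -16.36642
Step 4: k = 2.54e+10 × exp(-16.36642)
Step 5: k = 2.54e+10 × 7.80107e-08 = 1.9815e+03 s⁻¹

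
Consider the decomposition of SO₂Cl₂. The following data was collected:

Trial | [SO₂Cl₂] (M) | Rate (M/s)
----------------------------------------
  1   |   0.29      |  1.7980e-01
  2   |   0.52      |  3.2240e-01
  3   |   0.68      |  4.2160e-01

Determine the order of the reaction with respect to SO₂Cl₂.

first order (1)

Step 1: Compare trials to find order n where rate₂/rate₁ = ([SO₂Cl₂]₂/[SO₂Cl₂]₁)^n
Step 2: rate₂/rate₁ = 3.2240e-01/1.7980e-01 = 1.793
Step 3: [SO₂Cl₂]₂/[SO₂Cl₂]₁ = 0.52/0.29 = 1.793
Step 4: n = ln(1.793)/ln(1.793) = 1.00 ≈ 1
Step 5: The reaction is first order in SO₂Cl₂.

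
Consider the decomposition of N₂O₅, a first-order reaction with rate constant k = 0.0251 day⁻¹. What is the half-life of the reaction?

27.62 day

Step 1: For a first-order reaction, t₁/₂ = ln(2)/k
Step 2: t₁/₂ = ln(2)/0.0251
Step 3: t₁/₂ = 0.6931/0.0251 = 27.62 day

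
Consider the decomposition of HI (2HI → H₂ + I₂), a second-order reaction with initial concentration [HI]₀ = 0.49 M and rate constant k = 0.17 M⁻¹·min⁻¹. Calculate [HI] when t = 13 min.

0.2352 M

Step 1: For a second-order reaction: 1/[HI] = 1/[HI]₀ + kt
Step 2: 1/[HI] = 1/0.49 + 0.17 × 13
Step 3: 1/[HI] = 2.041 + 2.21 = 4.251
Step 4: [HI] = 1/4.251 = 0.2352 M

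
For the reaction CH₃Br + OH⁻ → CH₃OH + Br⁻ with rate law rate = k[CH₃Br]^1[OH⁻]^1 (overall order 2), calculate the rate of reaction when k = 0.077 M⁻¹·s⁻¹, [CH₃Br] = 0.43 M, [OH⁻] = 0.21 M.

0.006953 M/s

Step 1: The rate law is rate = k[CH₃Br]^1[OH⁻]^1, overall order = 1+1 = 2
Step 2: Substitute values: rate = 0.077 × (0.43)^1 × (0.21)^1
Step 3: rate = 0.077 × 0.43 × 0.21 = 0.0069531 M/s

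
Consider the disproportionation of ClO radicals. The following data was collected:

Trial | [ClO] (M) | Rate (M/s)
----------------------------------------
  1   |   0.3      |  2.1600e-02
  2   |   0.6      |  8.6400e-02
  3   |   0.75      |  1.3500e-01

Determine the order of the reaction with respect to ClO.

second order (2)

Step 1: Compare trials to find order n where rate₂/rate₁ = ([ClO]₂/[ClO]₁)^n
Step 2: rate₂/rate₁ = 8.6400e-02/2.1600e-02 = 4
Step 3: [ClO]₂/[ClO]₁ = 0.6/0.3 = 2
Step 4: n = ln(4)/ln(2) = 2.00 ≈ 2
Step 5: The reaction is second order in ClO.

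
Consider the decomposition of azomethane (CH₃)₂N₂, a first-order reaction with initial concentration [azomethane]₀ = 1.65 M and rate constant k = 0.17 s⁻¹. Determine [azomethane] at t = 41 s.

0.00155 M

Step 1: For a first-order reaction: [azomethane] = [azomethane]₀ × e^(-kt)
Step 2: [azomethane] = 1.65 × e^(-0.17 × 41)
Step 3: [azomethane] = 1.65 × e^(-6.97)
Step 4: [azomethane] = 1.65 × 0.000939653 = 0.00155 M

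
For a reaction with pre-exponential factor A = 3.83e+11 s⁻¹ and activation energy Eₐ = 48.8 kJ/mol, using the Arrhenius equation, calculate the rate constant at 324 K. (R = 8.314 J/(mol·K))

5.19e+03 s⁻¹

Step 1: Use the Arrhenius equation: k = A × exp(-Eₐ/RT)
Step 2: Convert Eₐ to J/mol: 48.8 kJ/mol = 48800 J/mol
Step 3: Calculate the exponent: -Eₐ/(RT) = -48800/(8.314 × 324) = -18.11610
Step 4: k = 3.83e+11 × exp(-18.11610)
Step 5: k = 3.83e+11 × 1.35606e-08 = 5.1937e+03 s⁻¹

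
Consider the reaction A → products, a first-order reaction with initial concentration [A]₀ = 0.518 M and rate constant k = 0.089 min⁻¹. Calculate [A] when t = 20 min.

0.08735 M

Step 1: For a first-order reaction: [A] = [A]₀ × e^(-kt)
Step 2: [A] = 0.518 × e^(-0.089 × 20)
Step 3: [A] = 0.518 × e^(-1.78)
Step 4: [A] = 0.518 × 0.168638 = 0.08735 M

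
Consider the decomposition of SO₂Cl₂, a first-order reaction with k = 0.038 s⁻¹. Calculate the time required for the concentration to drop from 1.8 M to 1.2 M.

10.67 s

Step 1: For first-order: t = ln([SO₂Cl₂]₀/[SO₂Cl₂])/k
Step 2: t = ln(1.8/1.2)/0.038
Step 3: t = ln(1.5)/0.038
Step 4: t = 0.4055/0.038 = 10.67 s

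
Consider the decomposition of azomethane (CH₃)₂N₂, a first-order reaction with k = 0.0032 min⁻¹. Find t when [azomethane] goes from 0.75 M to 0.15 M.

502.9 min

Step 1: For first-order: t = ln([azomethane]₀/[azomethane])/k
Step 2: t = ln(0.75/0.15)/0.0032
Step 3: t = ln(5)/0.0032
Step 4: t = 1.609/0.0032 = 502.9 min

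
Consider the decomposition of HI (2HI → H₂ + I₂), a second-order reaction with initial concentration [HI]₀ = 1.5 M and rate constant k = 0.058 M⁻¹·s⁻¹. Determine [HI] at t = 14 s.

0.6763 M

Step 1: For a second-order reaction: 1/[HI] = 1/[HI]₀ + kt
Step 2: 1/[HI] = 1/1.5 + 0.058 × 14
Step 3: 1/[HI] = 0.6667 + 0.812 = 1.479
Step 4: [HI] = 1/1.479 = 0.6763 M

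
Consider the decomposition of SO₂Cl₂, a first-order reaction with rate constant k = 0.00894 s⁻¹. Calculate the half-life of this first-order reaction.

77.53 s

Step 1: For a first-order reaction, t₁/₂ = ln(2)/k
Step 2: t₁/₂ = ln(2)/0.00894
Step 3: t₁/₂ = 0.6931/0.00894 = 77.53 s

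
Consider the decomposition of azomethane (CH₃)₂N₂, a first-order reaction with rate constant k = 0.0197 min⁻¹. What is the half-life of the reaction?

35.19 min

Step 1: For a first-order reaction, t₁/₂ = ln(2)/k
Step 2: t₁/₂ = ln(2)/0.0197
Step 3: t₁/₂ = 0.6931/0.0197 = 35.19 min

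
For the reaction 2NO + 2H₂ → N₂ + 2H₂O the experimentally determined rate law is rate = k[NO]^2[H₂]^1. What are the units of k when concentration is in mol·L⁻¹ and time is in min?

(mol·L⁻¹)⁻²·min⁻¹

Step 1: Overall order = 2 + 1 = 3.
Step 2: rate has units mol·L⁻¹·min⁻¹; [NO]^2[H₂]^1 has units (mol·L⁻¹)^3.
Step 3: k = rate/([NO]^2[H₂]^1), so units of k = (mol·L⁻¹)^(1-3)·min⁻¹ = (mol·L⁻¹)⁻²·min⁻¹.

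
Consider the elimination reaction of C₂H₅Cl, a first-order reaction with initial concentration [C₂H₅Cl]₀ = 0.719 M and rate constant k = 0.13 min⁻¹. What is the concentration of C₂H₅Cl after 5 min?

0.3754 M

Step 1: For a first-order reaction: [C₂H₅Cl] = [C₂H₅Cl]₀ × e^(-kt)
Step 2: [C₂H₅Cl] = 0.719 × e^(-0.13 × 5)
Step 3: [C₂H₅Cl] = 0.719 × e^(-0.65)
Step 4: [C₂H₅Cl] = 0.719 × 0.522046 = 0.3754 M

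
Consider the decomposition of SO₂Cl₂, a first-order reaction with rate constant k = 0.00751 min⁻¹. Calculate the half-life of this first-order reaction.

92.3 min

Step 1: For a first-order reaction, t₁/₂ = ln(2)/k
Step 2: t₁/₂ = ln(2)/0.00751
Step 3: t₁/₂ = 0.6931/0.00751 = 92.3 min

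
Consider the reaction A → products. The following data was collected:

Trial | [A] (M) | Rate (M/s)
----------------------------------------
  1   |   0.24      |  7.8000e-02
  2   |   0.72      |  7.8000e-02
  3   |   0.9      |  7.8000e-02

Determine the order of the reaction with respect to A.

zeroth order (0)

Step 1: Compare trials - when concentration changes, rate stays constant.
Step 2: rate₂/rate₁ = 7.8000e-02/7.8000e-02 = 1
Step 3: [A]₂/[A]₁ = 0.72/0.24 = 3
Step 4: Since rate ratio ≈ (conc ratio)^0, the reaction is zeroth order.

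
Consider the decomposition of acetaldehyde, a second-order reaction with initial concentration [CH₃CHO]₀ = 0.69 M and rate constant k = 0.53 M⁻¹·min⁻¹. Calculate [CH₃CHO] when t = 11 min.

0.1374 M

Step 1: For a second-order reaction: 1/[CH₃CHO] = 1/[CH₃CHO]₀ + kt
Step 2: 1/[CH₃CHO] = 1/0.69 + 0.53 × 11
Step 3: 1/[CH₃CHO] = 1.449 + 5.83 = 7.279
Step 4: [CH₃CHO] = 1/7.279 = 0.1374 M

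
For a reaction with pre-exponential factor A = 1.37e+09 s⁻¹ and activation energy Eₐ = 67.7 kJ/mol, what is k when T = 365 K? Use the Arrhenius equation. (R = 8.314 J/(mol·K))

2.80e-01 s⁻¹

Step 1: Use the Arrhenius equation: k = A × exp(-Eₐ/RT)
Step 2: Convert Eₐ to J/mol: 67.7 kJ/mol = 67700 J/mol
Step 3: Calculate the exponent: -Eₐ/(RT) = -67700/(8.314 × 365) = -22.30929
Step 4: k = 1.37e+09 × exp(-22.30929)
Step 5: k = 1.37e+09 × 2.04738e-10 = 2.8049e-01 s⁻¹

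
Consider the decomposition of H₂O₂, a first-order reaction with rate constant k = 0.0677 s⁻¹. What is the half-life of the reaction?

10.24 s

Step 1: For a first-order reaction, t₁/₂ = ln(2)/k
Step 2: t₁/₂ = ln(2)/0.0677
Step 3: t₁/₂ = 0.6931/0.0677 = 10.24 s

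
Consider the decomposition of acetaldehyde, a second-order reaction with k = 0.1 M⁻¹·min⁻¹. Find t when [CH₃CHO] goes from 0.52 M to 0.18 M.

36.32 min

Step 1: For second-order: t = (1/[CH₃CHO] - 1/[CH₃CHO]₀)/k
Step 2: t = (1/0.18 - 1/0.52)/0.1
Step 3: t = (5.556 - 1.923)/0.1
Step 4: t = 3.632/0.1 = 36.32 min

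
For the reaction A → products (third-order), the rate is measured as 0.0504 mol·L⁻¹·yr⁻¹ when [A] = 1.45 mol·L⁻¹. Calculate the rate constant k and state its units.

0.01653 (mol·L⁻¹)⁻²·yr⁻¹

Step 1: rate = k[A]^3, so k = rate / [A]^3.
Step 2: k = 0.0504 / (1.45)^3 = 0.0504 / 3.049.
Step 3: k = 0.01653 (mol·L⁻¹)⁻²·yr⁻¹.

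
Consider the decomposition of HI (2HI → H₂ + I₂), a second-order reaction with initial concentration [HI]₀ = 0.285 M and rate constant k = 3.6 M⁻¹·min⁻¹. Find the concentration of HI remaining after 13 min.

0.01988 M

Step 1: For a second-order reaction: 1/[HI] = 1/[HI]₀ + kt
Step 2: 1/[HI] = 1/0.285 + 3.6 × 13
Step 3: 1/[HI] = 3.509 + 46.8 = 50.31
Step 4: [HI] = 1/50.31 = 0.01988 M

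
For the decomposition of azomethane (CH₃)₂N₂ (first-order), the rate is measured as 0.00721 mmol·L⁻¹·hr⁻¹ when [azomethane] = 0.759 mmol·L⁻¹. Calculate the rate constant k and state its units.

0.009499 hr⁻¹

Step 1: rate = k[azomethane]^1, so k = rate / [azomethane]^1.
Step 2: k = 0.00721 / (0.759)^1 = 0.00721 / 0.759.
Step 3: k = 0.009499 hr⁻¹.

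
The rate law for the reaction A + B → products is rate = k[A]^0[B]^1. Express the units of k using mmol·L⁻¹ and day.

day⁻¹

Step 1: Overall order = 0 + 1 = 1.
Step 2: rate has units mmol·L⁻¹·day⁻¹; [A]^0[B]^1 has units (mmol·L⁻¹)^1.
Step 3: k = rate/([A]^0[B]^1), so units of k = (mmol·L⁻¹)^(1-1)·day⁻¹ = day⁻¹.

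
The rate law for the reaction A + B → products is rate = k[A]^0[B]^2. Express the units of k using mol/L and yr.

(mol/L)⁻¹·yr⁻¹

Step 1: Overall order = 0 + 2 = 2.
Step 2: rate has units mol/L·yr⁻¹; [A]^0[B]^2 has units (mol/L)^2.
Step 3: k = rate/([A]^0[B]^2), so units of k = (mol/L)^(1-2)·yr⁻¹ = (mol/L)⁻¹·yr⁻¹.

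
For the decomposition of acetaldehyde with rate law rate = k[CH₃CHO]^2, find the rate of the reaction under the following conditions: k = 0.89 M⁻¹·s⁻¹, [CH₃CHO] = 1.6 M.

2.278 M/s

Step 1: Identify the rate law: rate = k[CH₃CHO]^2
Step 2: Substitute values: rate = 0.89 × (1.6)^2
Step 3: Calculate: rate = 0.89 × 2.56 = 2.2784 M/s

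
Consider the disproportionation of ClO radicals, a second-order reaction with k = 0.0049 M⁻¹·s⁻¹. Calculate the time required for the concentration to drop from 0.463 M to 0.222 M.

478.5 s

Step 1: For second-order: t = (1/[ClO] - 1/[ClO]₀)/k
Step 2: t = (1/0.222 - 1/0.463)/0.0049
Step 3: t = (4.505 - 2.16)/0.0049
Step 4: t = 2.345/0.0049 = 478.5 s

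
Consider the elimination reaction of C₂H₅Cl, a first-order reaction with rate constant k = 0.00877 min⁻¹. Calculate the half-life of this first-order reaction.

79.04 min

Step 1: For a first-order reaction, t₁/₂ = ln(2)/k
Step 2: t₁/₂ = ln(2)/0.00877
Step 3: t₁/₂ = 0.6931/0.00877 = 79.04 min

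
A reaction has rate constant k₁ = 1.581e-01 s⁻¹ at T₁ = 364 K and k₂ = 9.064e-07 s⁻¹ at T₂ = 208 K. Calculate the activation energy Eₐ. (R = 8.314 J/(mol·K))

48.7 kJ/mol

Step 1: Use the two-temperature Arrhenius form: ln(k₂/k₁) = -Eₐ/R × (1/T₂ - 1/T₁)
Step 2: ln(k₂/k₁) = ln(9.064e-07/1.581e-01) = ln(5.73308e-06) = -12.0693
Step 3: 1/T₂ - 1/T₁ = 1/208 - 1/364 = 2.060440e-03 K⁻¹
Step 4: Eₐ = -R × ln(k₂/k₁) / (1/T₂ - 1/T₁) = -8.314 × -12.0693 / 2.060440e-03
Step 5: Eₐ = 4.8700e+04 J/mol = 48.7 kJ/mol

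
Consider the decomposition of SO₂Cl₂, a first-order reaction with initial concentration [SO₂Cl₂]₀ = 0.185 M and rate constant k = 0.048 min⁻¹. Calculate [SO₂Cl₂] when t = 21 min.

0.06752 M

Step 1: For a first-order reaction: [SO₂Cl₂] = [SO₂Cl₂]₀ × e^(-kt)
Step 2: [SO₂Cl₂] = 0.185 × e^(-0.048 × 21)
Step 3: [SO₂Cl₂] = 0.185 × e^(-1.008)
Step 4: [SO₂Cl₂] = 0.185 × 0.364948 = 0.06752 M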